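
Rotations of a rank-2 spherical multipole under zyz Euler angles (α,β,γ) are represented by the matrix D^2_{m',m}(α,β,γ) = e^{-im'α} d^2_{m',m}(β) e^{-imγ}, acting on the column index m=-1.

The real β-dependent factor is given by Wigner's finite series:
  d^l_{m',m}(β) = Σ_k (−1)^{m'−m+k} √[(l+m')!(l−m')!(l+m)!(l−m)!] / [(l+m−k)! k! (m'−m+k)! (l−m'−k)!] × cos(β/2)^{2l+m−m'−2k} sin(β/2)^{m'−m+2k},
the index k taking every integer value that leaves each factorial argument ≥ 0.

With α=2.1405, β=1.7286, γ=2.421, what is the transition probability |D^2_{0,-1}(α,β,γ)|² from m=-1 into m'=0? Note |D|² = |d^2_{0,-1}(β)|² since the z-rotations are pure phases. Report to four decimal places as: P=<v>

Split into d^2_{0,-1}(β=1.7286) × two z-phases.
Half-angle: c=0.649173, s=0.760641. N=√(2·2·1·6)=4.898979
Admissible k: 0..1 (factorial args all ≥0)
  k=0: (−1)^1·4.8990/(2)·0.6492^3·0.7606^1 = -0.509725
  k=1: (−1)^2·4.8990/(2)·0.6492^1·0.7606^3 = +0.699802
d^2_{0,-1}(1.7286) = -0.509725 +0.699802 = +0.190077
|D^2_{0,-1}|² = |d^2_{0,-1}(β)|² = (+0.190077)² = 0.036129 (the z-rotation phases have unit modulus)

P=0.0361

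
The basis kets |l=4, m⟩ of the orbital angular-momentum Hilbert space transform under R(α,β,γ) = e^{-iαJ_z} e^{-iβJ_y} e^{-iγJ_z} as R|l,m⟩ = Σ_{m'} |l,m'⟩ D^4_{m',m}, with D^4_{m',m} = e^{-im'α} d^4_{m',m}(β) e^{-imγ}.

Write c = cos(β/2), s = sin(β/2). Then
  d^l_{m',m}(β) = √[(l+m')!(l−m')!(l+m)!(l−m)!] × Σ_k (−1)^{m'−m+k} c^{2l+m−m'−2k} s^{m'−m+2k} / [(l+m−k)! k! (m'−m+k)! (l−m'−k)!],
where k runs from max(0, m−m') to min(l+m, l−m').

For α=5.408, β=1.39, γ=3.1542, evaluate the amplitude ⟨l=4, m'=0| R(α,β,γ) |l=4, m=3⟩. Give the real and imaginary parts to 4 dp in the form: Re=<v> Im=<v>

D^4_{0,3}(5.408,1.39,3.1542) = e^{-i·0·5.408}·d^4_{0,3}(1.39)·e^{-i·3·3.1542}. Compute d first:
c=cos(1.39/2)=0.768054, s=sin(1.39/2)=0.640385; N=√[24·24·5040·1]=1703.830978
Admissible k: 3..4 (factorial args all ≥0)
  k=3: (−1)^0·1703.8310/(144)·0.7681^5·0.6404^3 = +0.830513
  k=4: (−1)^1·1703.8310/(144)·0.7681^3·0.6404^5 = -0.577359
d^4_{0,3}(1.39) = +0.830513 -0.577359 = +0.253154
D = (+1.000000+0.000000i)·(+0.253154)·(-0.999285+0.037813i) = -0.252973+0.009573i

Re=-0.2530 Im=0.0096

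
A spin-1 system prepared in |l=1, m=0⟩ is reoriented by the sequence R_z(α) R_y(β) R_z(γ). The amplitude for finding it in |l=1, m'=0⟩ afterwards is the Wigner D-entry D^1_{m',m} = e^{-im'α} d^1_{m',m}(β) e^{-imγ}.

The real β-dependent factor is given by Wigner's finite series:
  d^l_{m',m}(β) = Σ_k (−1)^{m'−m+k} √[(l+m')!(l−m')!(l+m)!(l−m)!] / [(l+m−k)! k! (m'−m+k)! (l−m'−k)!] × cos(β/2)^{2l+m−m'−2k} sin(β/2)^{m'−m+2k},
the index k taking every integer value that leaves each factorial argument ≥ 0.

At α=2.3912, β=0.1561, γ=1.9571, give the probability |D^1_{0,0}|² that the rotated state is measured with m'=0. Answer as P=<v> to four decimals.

P=0.9758

First d^1_{0,0}(β=0.1561), then the phase factors e^{-i(0)α} and e^{-i(0)γ}:
With c≡cos(β/2)=0.996956 and s≡sin(β/2)=0.077971, N=[1·1·1·1]^{1/2}=1.000000
k: max(0,(0)−(0))=0 … min(1+(0),1−(0))=1
  k=0: (−1)^0·1.0000/(1)·0.9970^2·0.0780^0 = +0.993921
  k=1: (−1)^1·1.0000/(1)·0.9970^0·0.0780^2 = -0.006079
d^1_{0,0}(0.1561) = +0.993921 -0.006079 = +0.987841
|D^1_{0,0}|² = |d^1_{0,0}(β)|² = (+0.987841)² = 0.975830 (the z-rotation phases have unit modulus)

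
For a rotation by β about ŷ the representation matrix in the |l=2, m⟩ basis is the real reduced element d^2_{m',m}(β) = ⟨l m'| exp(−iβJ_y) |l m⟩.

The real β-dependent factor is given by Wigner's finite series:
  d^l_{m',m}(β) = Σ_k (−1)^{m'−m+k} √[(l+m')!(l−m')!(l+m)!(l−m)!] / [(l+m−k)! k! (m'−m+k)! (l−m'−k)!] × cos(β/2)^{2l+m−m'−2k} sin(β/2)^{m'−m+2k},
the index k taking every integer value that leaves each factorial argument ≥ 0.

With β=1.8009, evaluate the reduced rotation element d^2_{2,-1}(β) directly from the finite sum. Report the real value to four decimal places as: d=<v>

d^2_{2,-1}(β=1.8009) via Wigner's sum:
c=cos(1.8009/2)=0.621257, s=sin(1.8009/2)=0.783607; N=√[24·1·1·6]=12.000000
The bounds max(0,m−m')=0 and min(l+m,l−m')=0 give 1 term
  k=0: (−1)^3·12.0000/(6)·0.6213^1·0.7836^3 = -0.597855
d^2_{2,-1}(1.8009) = -0.597855

d=-0.5979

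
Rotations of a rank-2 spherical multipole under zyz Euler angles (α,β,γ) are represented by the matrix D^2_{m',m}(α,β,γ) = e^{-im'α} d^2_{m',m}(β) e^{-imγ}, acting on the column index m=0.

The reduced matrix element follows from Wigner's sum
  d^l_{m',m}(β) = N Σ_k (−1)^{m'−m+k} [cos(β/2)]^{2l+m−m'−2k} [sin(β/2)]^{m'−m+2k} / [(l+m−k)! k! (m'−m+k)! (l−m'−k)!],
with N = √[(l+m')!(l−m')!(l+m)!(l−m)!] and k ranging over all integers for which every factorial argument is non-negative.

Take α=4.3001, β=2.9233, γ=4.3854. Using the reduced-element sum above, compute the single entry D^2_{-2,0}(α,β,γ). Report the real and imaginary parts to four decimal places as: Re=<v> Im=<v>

Re=-0.0195 Im=0.0211

First d^2_{-2,0}(β=2.9233), then the phase factors e^{-i(-2)α} and e^{-i(0)γ}:
Half-angle: c=0.108930, s=0.994049. N=√(1·24·2·2)=9.797959
k∈{2} keeps every argument non-negative
  k=2: (−1)^0·9.7980/(4)·0.1089^2·0.9940^2 = +0.028720
d^2_{-2,0}(2.9233) = +0.028720
Attach z-rotation phases: D = e^{-i(-2)(4.3001)}·(+0.028720)·e^{-i(0)(4.3854)} = -0.019497+0.021088i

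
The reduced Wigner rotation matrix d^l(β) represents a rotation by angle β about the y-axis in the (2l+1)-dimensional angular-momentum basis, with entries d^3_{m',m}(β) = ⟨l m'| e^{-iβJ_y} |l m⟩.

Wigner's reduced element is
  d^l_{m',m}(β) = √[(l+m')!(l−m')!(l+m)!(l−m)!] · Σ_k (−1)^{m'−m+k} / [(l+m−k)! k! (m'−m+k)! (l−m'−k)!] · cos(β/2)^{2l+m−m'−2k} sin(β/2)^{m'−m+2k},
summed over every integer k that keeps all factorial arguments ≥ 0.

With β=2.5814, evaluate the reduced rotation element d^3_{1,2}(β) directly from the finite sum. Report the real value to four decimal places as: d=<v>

d^3_{1,2}(β=2.5814) via Wigner's sum:
Half-angle: c=0.276448, s=0.961029. N=√(24·2·120·1)=75.894664
Admissible k: 1..2 (factorial args all ≥0)
  k=1: (−1)^0·75.8947/(24)·0.2764^5·0.9610^1 = +0.004907
  k=2: (−1)^1·75.8947/(12)·0.2764^3·0.9610^3 = -0.118599
d^3_{1,2}(2.5814) = +0.004907 -0.118599 = -0.113692

d=-0.1137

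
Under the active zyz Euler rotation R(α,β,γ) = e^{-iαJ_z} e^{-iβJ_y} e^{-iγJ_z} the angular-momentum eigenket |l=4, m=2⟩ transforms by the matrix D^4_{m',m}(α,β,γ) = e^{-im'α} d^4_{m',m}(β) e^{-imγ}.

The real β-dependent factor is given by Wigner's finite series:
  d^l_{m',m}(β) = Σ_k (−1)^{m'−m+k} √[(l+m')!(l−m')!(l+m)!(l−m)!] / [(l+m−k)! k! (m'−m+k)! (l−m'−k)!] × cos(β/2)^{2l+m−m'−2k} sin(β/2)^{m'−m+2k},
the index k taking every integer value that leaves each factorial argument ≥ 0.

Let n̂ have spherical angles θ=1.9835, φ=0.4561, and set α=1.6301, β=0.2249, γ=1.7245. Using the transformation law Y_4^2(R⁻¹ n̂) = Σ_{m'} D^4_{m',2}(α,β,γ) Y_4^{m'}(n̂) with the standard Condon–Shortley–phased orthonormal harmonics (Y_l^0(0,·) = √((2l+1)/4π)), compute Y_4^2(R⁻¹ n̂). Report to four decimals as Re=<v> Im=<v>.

Re=-0.0770 Im=-0.0576

Need the full column D^4_{m',2} for m'=−4..4 at α=1.6301, β=0.2249, γ=1.7245.
cos(β/2)=0.993684, sin(β/2)=0.112213
d^4_{-4,2}: single k=6 term ⇒ +0.000010;  D = -0.000010+0.000001i
d^4_{-3,2}: k∈[5..6] ⇒ +0.000196 -0.000001 = +0.000195;  D = +0.000025+0.000193i
d^4_{-2,2}: k∈[4..6] ⇒ +0.002319 -0.000024 +0.000000 = +0.002295;  D = +0.002254-0.000431i
d^4_{-1,2}: k∈[3..5] ⇒ +0.019359 -0.000370 +0.000001 = +0.018990;  D = -0.004663-0.018408i
d^4_{0,2}: k∈[2..4] ⇒ +0.115000 -0.003911 +0.000019 = +0.111108;  D = -0.105900+0.033620i
d^4_{1,2}: k∈[1..3] ⇒ +0.455427 -0.029039 +0.000247 = +0.426635;  D = +0.152969+0.398269i
d^4_{2,2}: k∈[0..2] ⇒ +0.950576 -0.145465 +0.002319 = +0.807430;  D = +0.735262-0.333666i
d^4_{3,2}: k∈[0..1] ⇒ -0.401649 +0.015366 = -0.386283;  D = +0.180197+0.341677i
d^4_{4,2}: single k=0 term ⇒ +0.064144;  D = -0.054864+0.033233i
Y_4^{m'}(θ=1.9835,φ=0.4561) and Σ D·Y over m':
  (-0.0000+0.0000i)·(-0.0782-0.3016i)  (+0.0000+0.0002i)·(-0.0776+0.3780i)  (+0.0023-0.0004i)·(+0.0217-0.0280i)  (-0.0047-0.0184i)·(+0.2924-0.1435i)  (-0.1059+0.0336i)·(-0.0974+0.0000i)  (+0.1530+0.3983i)·(-0.2924-0.1435i)  (+0.7353-0.3337i)·(+0.0217+0.0280i)  (+0.1802+0.3417i)·(+0.0776+0.3780i)  (-0.0549+0.0332i)·(-0.0782+0.3016i)
Y_4^2(R⁻¹ n̂) = -0.076966-0.057628i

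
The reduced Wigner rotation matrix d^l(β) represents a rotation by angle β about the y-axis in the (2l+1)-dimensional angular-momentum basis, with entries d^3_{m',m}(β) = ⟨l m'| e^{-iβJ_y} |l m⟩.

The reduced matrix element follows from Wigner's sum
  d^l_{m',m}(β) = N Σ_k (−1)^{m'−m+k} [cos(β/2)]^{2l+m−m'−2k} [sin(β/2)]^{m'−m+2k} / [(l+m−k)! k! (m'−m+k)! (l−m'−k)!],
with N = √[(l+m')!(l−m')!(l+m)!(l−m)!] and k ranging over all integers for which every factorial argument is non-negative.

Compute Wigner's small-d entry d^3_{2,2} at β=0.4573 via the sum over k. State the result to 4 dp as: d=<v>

d^3_{2,2}(β=0.4573) via Wigner's sum:
Half-angle: c=0.973973, s=0.226663. N=√(120·1·120·1)=120.000000
k: max(0,(2)−(2))=0 … min(3+(2),3−(2))=1
  k=0: (−1)^0·120.0000/(120)·0.9740^6·0.2267^0 = +0.853655
  k=1: (−1)^1·120.0000/(24)·0.9740^4·0.2267^2 = -0.231163
d^3_{2,2}(0.4573) = +0.853655 -0.231163 = +0.622491

d=0.6225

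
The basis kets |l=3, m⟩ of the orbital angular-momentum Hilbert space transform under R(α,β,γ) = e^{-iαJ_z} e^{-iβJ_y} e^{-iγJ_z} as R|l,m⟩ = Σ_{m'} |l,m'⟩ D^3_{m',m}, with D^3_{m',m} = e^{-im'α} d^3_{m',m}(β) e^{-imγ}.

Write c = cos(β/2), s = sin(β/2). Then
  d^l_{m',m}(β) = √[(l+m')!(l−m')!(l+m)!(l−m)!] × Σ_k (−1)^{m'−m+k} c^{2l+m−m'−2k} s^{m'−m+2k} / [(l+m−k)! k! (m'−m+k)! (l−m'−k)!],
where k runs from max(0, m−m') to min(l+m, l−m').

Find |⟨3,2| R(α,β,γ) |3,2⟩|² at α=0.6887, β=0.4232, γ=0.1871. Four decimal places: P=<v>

First d^3_{2,2}(β=0.4232), then the phase factors e^{-i(2)α} and e^{-i(2)γ}:
c=cos(0.4232/2)=0.977696, s=sin(0.4232/2)=0.210024; N=√[120·1·120·1]=120.000000
Admissible k: 0..1 (factorial args all ≥0)
  k=0: (−1)^0·120.0000/(120)·0.9777^6·0.2100^0 = +0.873420
  k=1: (−1)^1·120.0000/(24)·0.9777^4·0.2100^2 = -0.201523
d^3_{2,2}(0.4232) = +0.873420 -0.201523 = +0.671897
|D^3_{2,2}|² = |d^3_{2,2}(β)|² = (+0.671897)² = 0.451446 (the z-rotation phases have unit modulus)

P=0.4514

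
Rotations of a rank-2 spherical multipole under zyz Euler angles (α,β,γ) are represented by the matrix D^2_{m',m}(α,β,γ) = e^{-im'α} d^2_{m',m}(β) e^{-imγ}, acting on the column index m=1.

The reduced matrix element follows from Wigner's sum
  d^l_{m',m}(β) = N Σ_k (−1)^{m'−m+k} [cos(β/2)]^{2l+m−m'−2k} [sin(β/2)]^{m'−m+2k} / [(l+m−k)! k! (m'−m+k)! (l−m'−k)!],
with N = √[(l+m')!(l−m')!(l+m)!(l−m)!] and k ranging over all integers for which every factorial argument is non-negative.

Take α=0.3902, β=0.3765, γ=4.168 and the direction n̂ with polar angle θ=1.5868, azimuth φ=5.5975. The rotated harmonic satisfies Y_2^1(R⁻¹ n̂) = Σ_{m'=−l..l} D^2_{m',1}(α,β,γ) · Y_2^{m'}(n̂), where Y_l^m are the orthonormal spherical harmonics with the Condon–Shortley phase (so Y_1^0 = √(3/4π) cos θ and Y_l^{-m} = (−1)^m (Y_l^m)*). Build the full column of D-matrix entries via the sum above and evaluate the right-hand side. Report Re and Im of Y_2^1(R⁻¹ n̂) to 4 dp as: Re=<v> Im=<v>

Need the full column D^2_{m',1} for m'=−2..2 at α=0.3902, β=0.3765, γ=4.168.
cos(β/2)=0.982333, sin(β/2)=0.187140
d^2_{-2,1}: single k=3 term ⇒ +0.012876;  D = -0.012489+0.003136i
d^2_{-1,1}: k∈[2..3] ⇒ +0.101385 -0.001226 = +0.100158;  D = -0.080563+0.059509i
d^2_{0,1}: k∈[1..2] ⇒ +0.434529 -0.015770 = +0.418759;  D = -0.216873+0.358225i
d^2_{1,1}: k∈[0..1] ⇒ +0.931184 -0.101385 = +0.829799;  D = -0.127439+0.819955i
d^2_{2,1}: single k=0 term ⇒ -0.354792;  D = -0.082960-0.344956i
Y_2^{m'}(θ=1.5868,φ=5.5975) and Σ D·Y over m':
  (-0.0125+0.0031i)·(+0.0765+0.3785i)  (-0.0806+0.0595i)·(-0.0096-0.0078i)  (-0.2169+0.3582i)·(-0.3151+0.0000i)  (-0.1274+0.8200i)·(+0.0096-0.0078i)  (-0.0830-0.3450i)·(+0.0765-0.3785i)
Y_2^1(R⁻¹ n̂) = -0.064280-0.103466i

Re=-0.0643 Im=-0.1035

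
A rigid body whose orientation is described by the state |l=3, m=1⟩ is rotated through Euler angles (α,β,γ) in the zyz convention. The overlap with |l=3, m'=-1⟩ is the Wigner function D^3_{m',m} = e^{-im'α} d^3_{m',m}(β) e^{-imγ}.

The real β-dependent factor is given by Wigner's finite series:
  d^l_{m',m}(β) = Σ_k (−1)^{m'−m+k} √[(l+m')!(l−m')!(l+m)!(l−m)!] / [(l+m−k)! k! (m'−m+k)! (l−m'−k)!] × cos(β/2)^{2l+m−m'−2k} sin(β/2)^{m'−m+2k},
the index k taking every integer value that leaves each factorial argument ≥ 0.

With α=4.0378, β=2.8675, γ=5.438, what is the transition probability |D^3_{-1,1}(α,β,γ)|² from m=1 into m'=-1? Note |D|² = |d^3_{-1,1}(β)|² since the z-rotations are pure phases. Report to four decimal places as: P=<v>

Split into d^3_{-1,1}(β=2.8675) × two z-phases.
With c≡cos(β/2)=0.136618 and s≡sin(β/2)=0.990624, N=[2·24·24·2]^{1/2}=48.000000
k∈{2,3,4} keeps every argument non-negative
  k=2: (−1)^0·48.0000/(8)·0.1366^4·0.9906^2 = +0.002051
  k=3: (−1)^1·48.0000/(6)·0.1366^2·0.9906^4 = -0.143794
  k=4: (−1)^2·48.0000/(48)·0.1366^0·0.9906^6 = +0.945045
d^3_{-1,1}(2.8675) = +0.002051 -0.143794 +0.945045 = +0.803303
|D^3_{-1,1}|² = |d^3_{-1,1}(β)|² = (+0.803303)² = 0.645296 (the z-rotation phases have unit modulus)

P=0.6453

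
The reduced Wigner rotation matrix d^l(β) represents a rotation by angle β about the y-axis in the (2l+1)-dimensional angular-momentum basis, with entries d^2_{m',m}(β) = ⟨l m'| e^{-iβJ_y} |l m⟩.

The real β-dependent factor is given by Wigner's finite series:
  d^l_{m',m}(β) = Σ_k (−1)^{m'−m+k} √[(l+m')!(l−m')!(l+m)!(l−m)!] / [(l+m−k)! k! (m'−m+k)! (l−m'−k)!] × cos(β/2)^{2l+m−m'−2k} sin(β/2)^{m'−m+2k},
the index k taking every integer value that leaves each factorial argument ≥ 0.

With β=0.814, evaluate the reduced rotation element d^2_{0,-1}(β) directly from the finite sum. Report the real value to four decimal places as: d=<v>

d=-0.6114

d^2_{0,-1}(β=0.814) via Wigner's sum:
c=cos(0.814/2)=0.918313, s=sin(0.814/2)=0.395856; N=√[2·2·1·6]=4.898979
k: max(0,(-1)−(0))=0 … min(2+(-1),2−(0))=1
  k=0: (−1)^1·4.8990/(2)·0.9183^3·0.3959^1 = -0.750904
  k=1: (−1)^2·4.8990/(2)·0.9183^1·0.3959^3 = +0.139533
d^2_{0,-1}(0.814) = -0.750904 +0.139533 = -0.611371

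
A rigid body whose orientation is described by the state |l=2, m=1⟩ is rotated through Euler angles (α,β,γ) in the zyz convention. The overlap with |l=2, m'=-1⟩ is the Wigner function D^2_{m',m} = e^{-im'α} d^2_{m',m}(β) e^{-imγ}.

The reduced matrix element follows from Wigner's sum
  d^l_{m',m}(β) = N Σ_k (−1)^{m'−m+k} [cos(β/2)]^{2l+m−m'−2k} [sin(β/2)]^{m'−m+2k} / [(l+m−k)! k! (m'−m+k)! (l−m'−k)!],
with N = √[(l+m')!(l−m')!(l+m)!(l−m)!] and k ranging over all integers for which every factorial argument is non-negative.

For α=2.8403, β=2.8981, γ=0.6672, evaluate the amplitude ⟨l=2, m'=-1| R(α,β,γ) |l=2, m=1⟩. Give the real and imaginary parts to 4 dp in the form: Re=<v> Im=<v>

Re=0.5253 Im=-0.7640

D^2_{-1,1}(2.8403,2.8981,0.6672) = e^{-i·-1·2.8403}·d^2_{-1,1}(2.8981)·e^{-i·1·0.6672}. Compute d first:
c=cos(2.8981/2)=0.121446, s=sin(2.8981/2)=0.992598; N=√[1·6·6·1]=6.000000
k: max(0,(1)−(-1))=2 … min(2+(1),2−(-1))=3
  k=2: (−1)^0·6.0000/(2)·0.1214^2·0.9926^2 = +0.043595
  k=3: (−1)^1·6.0000/(6)·0.1214^0·0.9926^4 = -0.970719
d^2_{-1,1}(2.8981) = +0.043595 -0.970719 = -0.927125
D = (-0.954954+0.296755i)·(-0.927125)·(+0.785557-0.618789i) = +0.525255-0.763981i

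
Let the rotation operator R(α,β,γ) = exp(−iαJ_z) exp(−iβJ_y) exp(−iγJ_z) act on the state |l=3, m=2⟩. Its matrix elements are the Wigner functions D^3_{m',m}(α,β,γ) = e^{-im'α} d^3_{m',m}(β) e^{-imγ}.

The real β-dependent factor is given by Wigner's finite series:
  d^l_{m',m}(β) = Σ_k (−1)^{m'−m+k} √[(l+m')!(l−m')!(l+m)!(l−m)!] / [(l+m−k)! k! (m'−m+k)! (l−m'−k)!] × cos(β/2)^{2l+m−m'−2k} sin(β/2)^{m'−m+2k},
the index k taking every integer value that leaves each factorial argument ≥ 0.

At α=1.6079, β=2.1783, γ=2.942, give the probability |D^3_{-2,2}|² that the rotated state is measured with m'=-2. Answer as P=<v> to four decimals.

P=0.0315

D^3_{-2,2}(1.6079,2.1783,2.942) = e^{-i·-2·1.6079}·d^3_{-2,2}(2.1783)·e^{-i·2·2.942}. Compute d first:
c=cos(2.1783/2)=0.463239, s=sin(2.1783/2)=0.886233; N=√[1·120·120·1]=120.000000
The bounds max(0,m−m')=4 and min(l+m,l−m')=5 give 2 terms
  k=4: (−1)^0·120.0000/(24)·0.4632^2·0.8862^4 = +0.661870
  k=5: (−1)^1·120.0000/(120)·0.4632^0·0.8862^6 = -0.484495
d^3_{-2,2}(2.1783) = +0.661870 -0.484495 = +0.177375
|D^3_{-2,2}|² = |d^3_{-2,2}(β)|² = (+0.177375)² = 0.031462 (the z-rotation phases have unit modulus)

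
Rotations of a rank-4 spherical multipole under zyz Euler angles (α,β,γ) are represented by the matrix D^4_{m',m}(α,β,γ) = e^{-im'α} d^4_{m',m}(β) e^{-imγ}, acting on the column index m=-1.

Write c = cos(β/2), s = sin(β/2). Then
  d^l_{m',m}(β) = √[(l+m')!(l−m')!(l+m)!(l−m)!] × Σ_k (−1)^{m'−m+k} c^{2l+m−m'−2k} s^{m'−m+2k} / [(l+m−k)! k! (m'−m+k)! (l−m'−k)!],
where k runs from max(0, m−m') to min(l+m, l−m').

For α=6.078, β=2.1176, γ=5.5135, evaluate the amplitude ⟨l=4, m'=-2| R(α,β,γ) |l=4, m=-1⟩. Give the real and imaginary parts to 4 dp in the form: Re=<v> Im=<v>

Re=0.1774 Im=-0.4306

First d^4_{-2,-1}(β=2.1176), then the phase factors e^{-i(-2)α} and e^{-i(-1)γ}:
With c≡cos(β/2)=0.489919 and s≡sin(β/2)=0.871768, N=[2·720·6·120]^{1/2}=1018.233765
Admissible k: 1..3 (factorial args all ≥0)
  k=1: (−1)^0·1018.2338/(240)·0.4899^7·0.8718^1 = +0.025056
  k=2: (−1)^1·1018.2338/(48)·0.4899^5·0.8718^3 = -0.396669
  k=3: (−1)^2·1018.2338/(72)·0.4899^3·0.8718^5 = +0.837321
d^4_{-2,-1}(2.1176) = +0.025056 -0.396669 +0.837321 = +0.465707
D = (+0.916973-0.398949i)·(+0.465707)·(+0.718130-0.695909i) = +0.177375-0.430605i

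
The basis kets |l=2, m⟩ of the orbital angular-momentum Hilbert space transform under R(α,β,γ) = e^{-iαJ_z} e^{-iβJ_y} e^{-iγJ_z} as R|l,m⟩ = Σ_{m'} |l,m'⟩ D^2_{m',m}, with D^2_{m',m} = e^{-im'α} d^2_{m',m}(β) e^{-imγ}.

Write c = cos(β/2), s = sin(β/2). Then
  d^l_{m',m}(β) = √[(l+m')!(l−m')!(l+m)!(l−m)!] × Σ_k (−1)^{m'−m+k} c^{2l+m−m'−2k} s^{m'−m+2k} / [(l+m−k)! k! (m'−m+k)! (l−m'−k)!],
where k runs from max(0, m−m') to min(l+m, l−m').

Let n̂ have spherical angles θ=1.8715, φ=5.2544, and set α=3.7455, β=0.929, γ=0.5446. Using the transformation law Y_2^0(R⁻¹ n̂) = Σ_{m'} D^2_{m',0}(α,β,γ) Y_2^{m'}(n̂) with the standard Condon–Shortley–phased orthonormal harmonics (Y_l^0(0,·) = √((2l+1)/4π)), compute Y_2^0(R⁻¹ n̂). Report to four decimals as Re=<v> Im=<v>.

Need the full column D^2_{m',0} for m'=−2..2 at α=3.7455, β=0.929, γ=0.5446.
cos(β/2)=0.894046, sin(β/2)=0.447976
d^2_{-2,0}: single k=2 term ⇒ +0.392920;  D = +0.139511+0.367318i
d^2_{-1,0}: k∈[1..2] ⇒ +0.784168 -0.196879 = +0.587290;  D = -0.483412-0.333500i
d^2_{0,0}: k∈[0..2] ⇒ +0.638909 -0.641636 +0.040273 = +0.037546;  D = +0.037546+0.000000i
d^2_{1,0}: k∈[0..1] ⇒ -0.784168 +0.196879 = -0.587290;  D = +0.483412-0.333500i
d^2_{2,0}: single k=0 term ⇒ +0.392920;  D = +0.139511-0.367318i
Y_2^{m'}(θ=1.8715,φ=5.2544) and Σ D·Y over m':
  (+0.1395+0.3673i)·(-0.1648+0.3115i)  (-0.4834-0.3335i)·(-0.1127-0.1872i)  (+0.0375+0.0000i)·(-0.2324+0.0000i)  (+0.4834-0.3335i)·(+0.1127-0.1872i)  (+0.1395-0.3673i)·(-0.1648-0.3115i)
Y_2^0(R⁻¹ n̂) = -0.299405-0.000000i

Re=-0.2994 Im=0.0000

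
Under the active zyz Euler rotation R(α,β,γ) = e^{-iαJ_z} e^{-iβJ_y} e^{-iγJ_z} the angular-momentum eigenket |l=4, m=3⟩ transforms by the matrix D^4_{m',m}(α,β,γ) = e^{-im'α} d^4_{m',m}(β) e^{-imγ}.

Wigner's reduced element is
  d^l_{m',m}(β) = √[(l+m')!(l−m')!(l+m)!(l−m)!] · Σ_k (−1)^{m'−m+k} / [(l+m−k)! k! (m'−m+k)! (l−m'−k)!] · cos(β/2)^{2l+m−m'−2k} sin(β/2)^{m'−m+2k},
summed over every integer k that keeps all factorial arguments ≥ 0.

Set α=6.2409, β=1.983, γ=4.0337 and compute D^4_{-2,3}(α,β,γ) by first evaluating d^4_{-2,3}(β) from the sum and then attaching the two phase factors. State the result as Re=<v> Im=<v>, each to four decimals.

D^4_{-2,3}(6.2409,1.983,4.0337) = e^{-i·-2·6.2409}·d^4_{-2,3}(1.983)·e^{-i·3·4.0337}. Compute d first:
c=cos(1.983/2)=0.547435, s=sin(1.983/2)=0.836848; N=√[2·720·5040·1]=2693.993318
Admissible k: 5..6 (factorial args all ≥0)
  k=5: (−1)^0·2693.9933/(240)·0.5474^3·0.8368^5 = +0.755817
  k=6: (−1)^1·2693.9933/(720)·0.5474^1·0.8368^7 = -0.588739
d^4_{-2,3}(1.983) = +0.755817 -0.588739 = +0.167077
Attach z-rotation phases: D = e^{-i(-2)(6.2409)}·(+0.167077)·e^{-i(3)(4.0337)} = +0.155115+0.062081i

Re=0.1551 Im=0.0621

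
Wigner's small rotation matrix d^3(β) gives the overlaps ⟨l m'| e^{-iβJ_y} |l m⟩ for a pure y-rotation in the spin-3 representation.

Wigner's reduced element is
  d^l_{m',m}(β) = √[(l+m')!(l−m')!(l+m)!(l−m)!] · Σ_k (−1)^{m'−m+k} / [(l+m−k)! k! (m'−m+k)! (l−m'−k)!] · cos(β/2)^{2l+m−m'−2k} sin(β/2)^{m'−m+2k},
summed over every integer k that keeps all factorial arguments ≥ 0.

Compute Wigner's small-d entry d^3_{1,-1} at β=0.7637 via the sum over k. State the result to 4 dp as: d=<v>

d=0.4877

d^3_{1,-1}(β=0.7637) via Wigner's sum:
Half-angle: c=0.927977, s=0.372638. N=√(24·2·2·24)=48.000000
Admissible k: 0..2 (factorial args all ≥0)
  k=0: (−1)^2·48.0000/(8)·0.9280^4·0.3726^2 = +0.617837
  k=1: (−1)^3·48.0000/(6)·0.9280^2·0.3726^4 = -0.132835
  k=2: (−1)^4·48.0000/(48)·0.9280^0·0.3726^6 = +0.002677
d^3_{1,-1}(0.7637) = +0.617837 -0.132835 +0.002677 = +0.487679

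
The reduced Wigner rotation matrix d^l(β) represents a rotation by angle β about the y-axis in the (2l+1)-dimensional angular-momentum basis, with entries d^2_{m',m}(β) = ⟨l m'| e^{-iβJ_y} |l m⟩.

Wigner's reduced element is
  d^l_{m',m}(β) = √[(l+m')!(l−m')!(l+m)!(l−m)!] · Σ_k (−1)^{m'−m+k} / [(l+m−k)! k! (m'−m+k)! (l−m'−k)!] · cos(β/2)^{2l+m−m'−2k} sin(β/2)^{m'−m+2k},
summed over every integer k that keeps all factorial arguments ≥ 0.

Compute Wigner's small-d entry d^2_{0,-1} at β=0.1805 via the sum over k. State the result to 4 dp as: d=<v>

d=-0.2163

d^2_{0,-1}(β=0.1805) via Wigner's sum:
c=cos(0.1805/2)=0.995930, s=sin(0.1805/2)=0.090128; N=√[2·2·1·6]=4.898979
Admissible k: 0..1 (factorial args all ≥0)
  k=0: (−1)^1·4.8990/(2)·0.9959^3·0.0901^1 = -0.218082
  k=1: (−1)^2·4.8990/(2)·0.9959^1·0.0901^3 = +0.001786
d^2_{0,-1}(0.1805) = -0.218082 +0.001786 = -0.216296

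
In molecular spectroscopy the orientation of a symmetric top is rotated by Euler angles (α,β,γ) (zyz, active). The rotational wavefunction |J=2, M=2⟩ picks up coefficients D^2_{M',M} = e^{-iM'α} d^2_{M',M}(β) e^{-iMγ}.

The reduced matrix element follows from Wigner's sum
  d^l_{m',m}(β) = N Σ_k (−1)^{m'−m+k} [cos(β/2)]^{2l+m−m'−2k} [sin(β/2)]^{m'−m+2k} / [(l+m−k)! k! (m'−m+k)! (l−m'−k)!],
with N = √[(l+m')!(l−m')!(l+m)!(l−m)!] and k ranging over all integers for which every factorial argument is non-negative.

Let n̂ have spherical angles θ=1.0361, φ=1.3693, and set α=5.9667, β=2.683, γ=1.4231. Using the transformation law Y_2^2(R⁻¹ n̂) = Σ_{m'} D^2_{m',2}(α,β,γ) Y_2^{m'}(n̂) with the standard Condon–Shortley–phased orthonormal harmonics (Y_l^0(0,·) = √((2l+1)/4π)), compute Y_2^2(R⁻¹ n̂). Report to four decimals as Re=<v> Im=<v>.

Re=0.2367 Im=0.1666

Need the full column D^2_{m',2} for m'=−2..2 at α=5.9667, β=2.683, γ=1.4231.
cos(β/2)=0.227292, sin(β/2)=0.973827
d^2_{-2,2}: single k=4 term ⇒ +0.899345;  D = -0.848586+0.297866i
d^2_{-1,2}: single k=3 term ⇒ +0.419817;  D = -0.419723+0.008854i
d^2_{0,2}: single k=2 term ⇒ +0.120008;  D = -0.114810-0.034936i
d^2_{1,2}: single k=1 term ⇒ +0.022870;  D = -0.018721-0.013137i
d^2_{2,2}: single k=0 term ⇒ +0.002669;  D = -0.001599-0.002137i
Y_2^{m'}(θ=1.0361,φ=1.3693) and Σ D·Y over m':
  (-0.8486+0.2979i)·(-0.2631-0.1121i)  (-0.4197+0.0089i)·(+0.0678-0.3319i)  (-0.1148-0.0349i)·(-0.0697+0.0000i)  (-0.0187-0.0131i)·(-0.0678-0.3319i)  (-0.0016-0.0021i)·(-0.2631+0.1121i)
Y_2^2(R⁻¹ n̂) = +0.236692+0.166628i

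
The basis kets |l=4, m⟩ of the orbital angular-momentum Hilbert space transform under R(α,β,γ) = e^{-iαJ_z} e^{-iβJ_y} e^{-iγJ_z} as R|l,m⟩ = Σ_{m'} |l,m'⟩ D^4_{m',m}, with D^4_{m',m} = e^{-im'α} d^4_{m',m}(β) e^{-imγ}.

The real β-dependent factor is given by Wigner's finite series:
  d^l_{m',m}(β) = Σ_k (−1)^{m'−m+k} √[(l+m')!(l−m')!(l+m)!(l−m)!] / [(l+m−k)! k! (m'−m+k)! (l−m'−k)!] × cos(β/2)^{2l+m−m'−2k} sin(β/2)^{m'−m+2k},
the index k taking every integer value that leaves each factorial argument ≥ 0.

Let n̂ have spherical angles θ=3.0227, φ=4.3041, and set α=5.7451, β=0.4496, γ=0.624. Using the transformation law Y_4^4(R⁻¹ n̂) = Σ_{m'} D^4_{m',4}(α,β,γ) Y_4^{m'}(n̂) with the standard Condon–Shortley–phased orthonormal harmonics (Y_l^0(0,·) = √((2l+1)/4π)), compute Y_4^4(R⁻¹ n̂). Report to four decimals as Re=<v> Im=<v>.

Re=-0.0184 Im=0.0075

Need the full column D^4_{m',4} for m'=−4..4 at α=5.7451, β=0.4496, γ=0.624.
cos(β/2)=0.974839, sin(β/2)=0.222911
d^4_{-4,4}: single k=8 term ⇒ +0.000006;  D = -0.000000+0.000006i
d^4_{-3,4}: single k=7 term ⇒ +0.000075;  D = -0.000043+0.000062i
d^4_{-2,4}: single k=6 term ⇒ +0.000617;  D = -0.000561+0.000258i
d^4_{-1,4}: single k=5 term ⇒ +0.003816;  D = -0.003793-0.000409i
d^4_{0,4}: single k=4 term ⇒ +0.018656;  D = -0.014901-0.011225i
d^4_{1,4}: single k=3 term ⇒ +0.072972;  D = -0.027548-0.067572i
d^4_{2,4}: single k=2 term ⇒ +0.225653;  D = +0.033937-0.223086i
d^4_{3,4}: single k=1 term ⇒ +0.527481;  D = +0.335375-0.407135i
d^4_{4,4}: single k=0 term ⇒ +0.815572;  D = +0.767884-0.274794i
Y_4^{m'}(θ=3.0227,φ=4.3041) and Σ D·Y over m':
  (-0.0000+0.0000i)·(-0.0000+0.0001i)  (-0.0000+0.0001i)·(-0.0020+0.0007i)  (-0.0006+0.0003i)·(-0.0190-0.0202i)  (-0.0038-0.0004i)·(+0.0863-0.1995i)  (-0.0149-0.0112i)·(+0.7875+0.0000i)  (-0.0275-0.0676i)·(-0.0863-0.1995i)  (+0.0339-0.2231i)·(-0.0190+0.0202i)  (+0.3354-0.4071i)·(+0.0020+0.0007i)  (+0.7679-0.2748i)·(-0.0000-0.0001i)
Y_4^4(R⁻¹ n̂) = -0.018449+0.007523i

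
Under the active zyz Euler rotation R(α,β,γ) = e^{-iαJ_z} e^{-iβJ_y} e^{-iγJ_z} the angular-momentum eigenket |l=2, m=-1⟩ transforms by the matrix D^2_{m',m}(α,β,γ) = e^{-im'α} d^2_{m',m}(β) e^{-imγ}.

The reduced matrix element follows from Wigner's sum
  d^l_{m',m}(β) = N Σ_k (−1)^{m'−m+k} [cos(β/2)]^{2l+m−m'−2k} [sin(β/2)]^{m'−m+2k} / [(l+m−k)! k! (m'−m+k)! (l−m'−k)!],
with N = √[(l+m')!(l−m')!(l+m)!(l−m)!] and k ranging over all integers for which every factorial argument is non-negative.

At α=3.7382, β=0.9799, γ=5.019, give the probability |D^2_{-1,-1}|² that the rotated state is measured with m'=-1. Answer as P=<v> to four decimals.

D^2_{-1,-1}(3.7382,0.9799,5.019) = e^{-i·-1·3.7382}·d^2_{-1,-1}(0.9799)·e^{-i·-1·5.019}. Compute d first:
Half-angle: c=0.882356, s=0.470582. N=√(1·6·1·6)=6.000000
The bounds max(0,m−m')=0 and min(l+m,l−m')=1 give 2 terms
  k=0: (−1)^0·6.0000/(6)·0.8824^4·0.4706^0 = +0.606144
  k=1: (−1)^1·6.0000/(2)·0.8824^2·0.4706^2 = -0.517225
d^2_{-1,-1}(0.9799) = +0.606144 -0.517225 = +0.088919
|D^2_{-1,-1}|² = |d^2_{-1,-1}(β)|² = (+0.088919)² = 0.007907 (the z-rotation phases have unit modulus)

P=0.0079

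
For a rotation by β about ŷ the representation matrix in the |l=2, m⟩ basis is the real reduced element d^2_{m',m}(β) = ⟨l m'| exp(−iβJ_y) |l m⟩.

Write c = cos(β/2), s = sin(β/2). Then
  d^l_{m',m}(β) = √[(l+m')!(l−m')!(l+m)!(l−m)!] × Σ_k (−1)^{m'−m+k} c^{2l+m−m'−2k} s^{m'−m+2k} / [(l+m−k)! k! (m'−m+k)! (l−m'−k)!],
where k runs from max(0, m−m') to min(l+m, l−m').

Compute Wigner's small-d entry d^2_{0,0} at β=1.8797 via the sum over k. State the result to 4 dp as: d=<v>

d=-0.3614

d^2_{0,0}(β=1.8797) via Wigner's sum:
With c≡cos(β/2)=0.589909 and s≡sin(β/2)=0.807470, N=[2·2·2·2]^{1/2}=4.000000
k: max(0,(0)−(0))=0 … min(2+(0),2−(0))=2
  k=0: (−1)^0·4.0000/(4)·0.5899^4·0.8075^0 = +0.121099
  k=1: (−1)^1·4.0000/(1)·0.5899^2·0.8075^2 = -0.907575
  k=2: (−1)^2·4.0000/(4)·0.5899^0·0.8075^4 = +0.425113
d^2_{0,0}(1.8797) = +0.121099 -0.907575 +0.425113 = -0.361363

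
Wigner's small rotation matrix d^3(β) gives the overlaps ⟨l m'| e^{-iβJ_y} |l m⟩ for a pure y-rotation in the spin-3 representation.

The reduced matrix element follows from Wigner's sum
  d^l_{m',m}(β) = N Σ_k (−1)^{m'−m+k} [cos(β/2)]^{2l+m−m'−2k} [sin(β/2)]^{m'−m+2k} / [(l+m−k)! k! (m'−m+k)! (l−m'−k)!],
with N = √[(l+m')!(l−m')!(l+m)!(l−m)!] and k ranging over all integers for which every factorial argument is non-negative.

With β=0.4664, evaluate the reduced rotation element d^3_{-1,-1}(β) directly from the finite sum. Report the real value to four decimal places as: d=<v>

d=0.4816

d^3_{-1,-1}(β=0.4664) via Wigner's sum:
c=cos(0.4664/2)=0.972932, s=sin(0.4664/2)=0.231092; N=√[2·24·2·24]=48.000000
k: max(0,(-1)−(-1))=0 … min(3+(-1),3−(-1))=2
  k=0: (−1)^0·48.0000/(48)·0.9729^6·0.2311^0 = +0.848193
  k=1: (−1)^1·48.0000/(6)·0.9729^4·0.2311^2 = -0.382816
  k=2: (−1)^2·48.0000/(8)·0.9729^2·0.2311^4 = +0.016198
d^3_{-1,-1}(0.4664) = +0.848193 -0.382816 +0.016198 = +0.481575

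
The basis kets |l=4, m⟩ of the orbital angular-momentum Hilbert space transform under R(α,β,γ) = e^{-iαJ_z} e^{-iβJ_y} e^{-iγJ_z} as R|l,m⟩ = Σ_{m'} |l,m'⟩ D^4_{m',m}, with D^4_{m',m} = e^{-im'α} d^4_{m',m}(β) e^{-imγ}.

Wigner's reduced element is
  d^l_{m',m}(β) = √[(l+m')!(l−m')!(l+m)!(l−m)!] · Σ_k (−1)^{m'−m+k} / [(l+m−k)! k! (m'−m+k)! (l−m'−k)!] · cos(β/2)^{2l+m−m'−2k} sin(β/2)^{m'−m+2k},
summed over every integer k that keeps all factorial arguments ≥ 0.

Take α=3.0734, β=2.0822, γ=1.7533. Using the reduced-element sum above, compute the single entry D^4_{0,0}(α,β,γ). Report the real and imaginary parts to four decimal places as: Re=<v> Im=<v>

D^4_{0,0}(3.0734,2.0822,1.7533) = e^{-i·0·3.0734}·d^4_{0,0}(2.0822)·e^{-i·0·1.7533}. Compute d first:
Half-angle: c=0.505271, s=0.862961. N=√(24·24·24·24)=576.000000
k∈{0,1,2,3,4} keeps every argument non-negative
  k=0: (−1)^0·576.0000/(576)·0.5053^8·0.8630^0 = +0.004248
  k=1: (−1)^1·576.0000/(36)·0.5053^6·0.8630^2 = -0.198267
  k=2: (−1)^2·576.0000/(16)·0.5053^4·0.8630^4 = +1.301262
  k=3: (−1)^3·576.0000/(36)·0.5053^2·0.8630^6 = -1.686999
  k=4: (−1)^4·576.0000/(576)·0.5053^0·0.8630^8 = +0.307558
d^4_{0,0}(2.0822) = +0.004248 -0.198267 +1.301262 -1.686999 +0.307558 = -0.272197
Attach z-rotation phases: D = e^{-i(0)(3.0734)}·(-0.272197)·e^{-i(0)(1.7533)} = -0.272197+0.000000i

Re=-0.2722 Im=0.0000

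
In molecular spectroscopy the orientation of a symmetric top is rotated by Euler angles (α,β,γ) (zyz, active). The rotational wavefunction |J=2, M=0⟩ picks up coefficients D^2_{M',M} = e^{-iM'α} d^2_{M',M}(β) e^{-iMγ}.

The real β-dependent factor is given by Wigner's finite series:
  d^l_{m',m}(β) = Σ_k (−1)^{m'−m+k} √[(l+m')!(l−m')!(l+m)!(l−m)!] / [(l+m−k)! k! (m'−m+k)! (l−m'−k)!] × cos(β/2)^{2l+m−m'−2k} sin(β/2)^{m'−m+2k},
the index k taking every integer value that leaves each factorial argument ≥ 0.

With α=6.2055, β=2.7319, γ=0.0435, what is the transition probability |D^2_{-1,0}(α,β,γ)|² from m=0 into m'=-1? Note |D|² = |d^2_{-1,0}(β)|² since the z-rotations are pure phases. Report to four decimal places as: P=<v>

P=0.2002

Split into d^2_{-1,0}(β=2.7319) × two z-phases.
Half-angle: c=0.203417, s=0.979092. N=√(1·6·2·2)=4.898979
The bounds max(0,m−m')=1 and min(l+m,l−m')=2 give 2 terms
  k=1: (−1)^0·4.8990/(2)·0.2034^3·0.9791^1 = +0.020186
  k=2: (−1)^1·4.8990/(2)·0.2034^1·0.9791^3 = -0.467663
d^2_{-1,0}(2.7319) = +0.020186 -0.467663 = -0.447477
|D^2_{-1,0}|² = |d^2_{-1,0}(β)|² = (-0.447477)² = 0.200235 (the z-rotation phases have unit modulus)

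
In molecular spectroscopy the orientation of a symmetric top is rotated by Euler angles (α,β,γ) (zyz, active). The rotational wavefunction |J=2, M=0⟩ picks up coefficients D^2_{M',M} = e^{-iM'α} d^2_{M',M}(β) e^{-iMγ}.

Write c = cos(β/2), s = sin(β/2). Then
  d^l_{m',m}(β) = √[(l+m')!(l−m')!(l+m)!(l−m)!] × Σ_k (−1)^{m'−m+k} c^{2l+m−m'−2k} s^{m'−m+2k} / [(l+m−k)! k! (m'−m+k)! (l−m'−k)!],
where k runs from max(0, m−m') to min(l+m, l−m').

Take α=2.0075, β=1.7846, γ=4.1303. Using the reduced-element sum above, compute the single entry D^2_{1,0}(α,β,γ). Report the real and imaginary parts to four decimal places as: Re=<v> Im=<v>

Split into d^2_{1,0}(β=1.7846) × two z-phases.
Half-angle: c=0.627623, s=0.778517. N=√(6·1·2·2)=4.898979
k∈{0,1} keeps every argument non-negative
  k=0: (−1)^1·4.8990/(2)·0.6276^3·0.7785^1 = -0.471455
  k=1: (−1)^2·4.8990/(2)·0.6276^1·0.7785^3 = +0.725403
d^2_{1,0}(1.7846) = -0.471455 +0.725403 = +0.253948
Attach z-rotation phases: D = e^{-i(1)(2.0075)}·(+0.253948)·e^{-i(0)(4.1303)} = -0.107408-0.230115i

Re=-0.1074 Im=-0.2301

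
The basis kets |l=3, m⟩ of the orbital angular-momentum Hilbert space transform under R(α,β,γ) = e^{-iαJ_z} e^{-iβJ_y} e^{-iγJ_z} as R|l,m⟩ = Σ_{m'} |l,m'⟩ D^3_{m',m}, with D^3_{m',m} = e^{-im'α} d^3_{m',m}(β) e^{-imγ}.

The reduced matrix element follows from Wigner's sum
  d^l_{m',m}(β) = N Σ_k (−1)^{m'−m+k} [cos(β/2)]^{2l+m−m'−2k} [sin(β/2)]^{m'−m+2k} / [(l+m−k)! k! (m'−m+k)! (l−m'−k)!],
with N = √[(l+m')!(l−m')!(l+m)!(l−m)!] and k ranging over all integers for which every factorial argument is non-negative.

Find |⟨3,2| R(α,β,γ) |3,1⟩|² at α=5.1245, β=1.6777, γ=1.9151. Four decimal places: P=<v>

P=0.2148

D^3_{2,1}(5.1245,1.6777,1.9151) = e^{-i·2·5.1245}·d^3_{2,1}(1.6777)·e^{-i·1·1.9151}. Compute d first:
With c≡cos(β/2)=0.668319 and s≡sin(β/2)=0.743875, N=[120·1·24·2]^{1/2}=75.894664
k: max(0,(1)−(2))=0 … min(3+(1),3−(2))=1
  k=0: (−1)^1·75.8947/(24)·0.6683^5·0.7439^1 = -0.313630
  k=1: (−1)^2·75.8947/(12)·0.6683^3·0.7439^3 = +0.777107
d^3_{2,1}(1.6777) = -0.313630 +0.777107 = +0.463477
|D^3_{2,1}|² = |d^3_{2,1}(β)|² = (+0.463477)² = 0.214811 (the z-rotation phases have unit modulus)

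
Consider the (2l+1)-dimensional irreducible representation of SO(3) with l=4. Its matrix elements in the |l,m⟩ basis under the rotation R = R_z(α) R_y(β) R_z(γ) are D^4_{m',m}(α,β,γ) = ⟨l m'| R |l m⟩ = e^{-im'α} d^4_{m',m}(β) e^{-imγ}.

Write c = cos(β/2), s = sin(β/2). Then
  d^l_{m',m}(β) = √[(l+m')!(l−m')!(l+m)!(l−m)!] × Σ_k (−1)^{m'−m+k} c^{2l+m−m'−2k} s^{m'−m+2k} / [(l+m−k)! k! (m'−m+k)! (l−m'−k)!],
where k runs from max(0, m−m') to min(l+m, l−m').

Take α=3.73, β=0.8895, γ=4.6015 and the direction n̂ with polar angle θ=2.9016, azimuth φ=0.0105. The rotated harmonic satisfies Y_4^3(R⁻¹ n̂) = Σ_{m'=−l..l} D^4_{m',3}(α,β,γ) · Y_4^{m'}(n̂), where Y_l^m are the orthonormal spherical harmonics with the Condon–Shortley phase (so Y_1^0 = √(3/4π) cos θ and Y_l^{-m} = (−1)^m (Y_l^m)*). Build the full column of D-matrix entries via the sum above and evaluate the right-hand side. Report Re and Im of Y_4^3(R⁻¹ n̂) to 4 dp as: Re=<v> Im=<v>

Need the full column D^4_{m',3} for m'=−4..4 at α=3.73, β=0.8895, γ=4.6015.
cos(β/2)=0.902718, sin(β/2)=0.430232
d^4_{-4,3}: single k=7 term ⇒ +0.006967;  D = +0.003063+0.006257i
d^4_{-3,3}: k∈[6..7] ⇒ +0.036176 -0.001174 = +0.035002;  D = -0.030251-0.017607i
d^4_{-2,3}: k∈[5..6] ⇒ +0.121718 -0.009216 = +0.112503;  D = +0.112291-0.006894i
d^4_{-1,3}: k∈[4..5] ⇒ +0.300981 -0.041020 = +0.259962;  D = -0.206995+0.157268i
d^4_{0,3}: k∈[3..4] ⇒ +0.564851 -0.128303 = +0.436548;  D = +0.142561-0.412615i
d^4_{1,3}: k∈[2..3] ⇒ +0.795041 -0.300981 = +0.494060;  D = +0.124978+0.477991i
d^4_{2,3}: k∈[1..2] ⇒ +0.786380 -0.535865 = +0.250515;  D = -0.187236-0.166435i
d^4_{3,3}: k∈[0..1] ⇒ +0.440979 -0.701160 = -0.260181;  D = -0.257699-0.035853i
d^4_{4,3}: single k=0 term ⇒ -0.594447;  D = +0.535226-0.258653i
Y_4^{m'}(θ=2.9016,φ=0.0105) and Σ D·Y over m':
  (+0.0031+0.0063i)·(+0.0014-0.0001i)  (-0.0303-0.0176i)·(-0.0163+0.0005i)  (+0.1123-0.0069i)·(+0.1059-0.0022i)  (-0.2070+0.1573i)·(-0.3937+0.0041i)  (+0.1426-0.4126i)·(+0.6190+0.0000i)  (+0.1250+0.4780i)·(+0.3937+0.0041i)  (-0.1872-0.1664i)·(+0.1059+0.0022i)  (-0.2577-0.0359i)·(+0.0163+0.0005i)  (+0.5352-0.2587i)·(+0.0014+0.0001i)
Y_4^3(R⁻¹ n̂) = +0.205828-0.149288i

Re=0.2058 Im=-0.1493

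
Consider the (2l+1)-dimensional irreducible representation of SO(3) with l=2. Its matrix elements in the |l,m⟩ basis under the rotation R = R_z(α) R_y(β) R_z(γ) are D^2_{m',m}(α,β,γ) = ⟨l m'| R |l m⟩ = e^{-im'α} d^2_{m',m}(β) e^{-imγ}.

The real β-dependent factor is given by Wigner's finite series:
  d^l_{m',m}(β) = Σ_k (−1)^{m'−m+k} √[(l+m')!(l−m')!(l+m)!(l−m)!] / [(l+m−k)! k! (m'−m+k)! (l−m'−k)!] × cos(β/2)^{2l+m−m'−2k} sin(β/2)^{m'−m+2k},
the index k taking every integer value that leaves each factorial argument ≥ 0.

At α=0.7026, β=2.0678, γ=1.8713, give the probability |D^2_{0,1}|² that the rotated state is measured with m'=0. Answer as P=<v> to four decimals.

Split into d^2_{0,1}(β=2.0678) × two z-phases.
c=cos(2.0678/2)=0.511471, s=sin(2.0678/2)=0.859300; N=√[2·2·6·1]=4.898979
k: max(0,(1)−(0))=1 … min(2+(1),2−(0))=2
  k=1: (−1)^0·4.8990/(2)·0.5115^3·0.8593^1 = +0.281634
  k=2: (−1)^1·4.8990/(2)·0.5115^1·0.8593^3 = -0.794935
d^2_{0,1}(2.0678) = +0.281634 -0.794935 = -0.513302
|D^2_{0,1}|² = |d^2_{0,1}(β)|² = (-0.513302)² = 0.263479 (the z-rotation phases have unit modulus)

P=0.2635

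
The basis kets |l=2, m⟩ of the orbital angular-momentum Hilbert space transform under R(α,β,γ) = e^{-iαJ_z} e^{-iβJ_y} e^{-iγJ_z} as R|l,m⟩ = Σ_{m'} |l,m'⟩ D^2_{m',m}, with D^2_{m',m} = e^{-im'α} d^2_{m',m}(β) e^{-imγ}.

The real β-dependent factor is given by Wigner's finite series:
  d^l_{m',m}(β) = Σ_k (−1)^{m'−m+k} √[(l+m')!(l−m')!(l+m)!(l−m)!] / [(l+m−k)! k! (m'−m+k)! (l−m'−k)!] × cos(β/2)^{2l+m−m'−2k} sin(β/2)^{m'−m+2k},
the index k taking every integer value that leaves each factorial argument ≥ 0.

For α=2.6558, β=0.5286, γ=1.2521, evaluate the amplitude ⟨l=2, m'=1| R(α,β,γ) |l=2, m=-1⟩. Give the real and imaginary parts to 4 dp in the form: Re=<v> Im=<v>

Re=0.0310 Im=-0.1835

Split into d^2_{1,-1}(β=0.5286) × two z-phases.
c=cos(0.5286/2)=0.965276, s=sin(0.5286/2)=0.261234; N=√[6·1·1·6]=6.000000
Admissible k: 0..1 (factorial args all ≥0)
  k=0: (−1)^2·6.0000/(2)·0.9653^2·0.2612^2 = +0.190758
  k=1: (−1)^3·6.0000/(6)·0.9653^0·0.2612^4 = -0.004657
d^2_{1,-1}(0.5286) = +0.190758 -0.004657 = +0.186101
Attach z-rotation phases: D = e^{-i(1)(2.6558)}·(+0.186101)·e^{-i(-1)(1.2521)} = +0.030952-0.183509i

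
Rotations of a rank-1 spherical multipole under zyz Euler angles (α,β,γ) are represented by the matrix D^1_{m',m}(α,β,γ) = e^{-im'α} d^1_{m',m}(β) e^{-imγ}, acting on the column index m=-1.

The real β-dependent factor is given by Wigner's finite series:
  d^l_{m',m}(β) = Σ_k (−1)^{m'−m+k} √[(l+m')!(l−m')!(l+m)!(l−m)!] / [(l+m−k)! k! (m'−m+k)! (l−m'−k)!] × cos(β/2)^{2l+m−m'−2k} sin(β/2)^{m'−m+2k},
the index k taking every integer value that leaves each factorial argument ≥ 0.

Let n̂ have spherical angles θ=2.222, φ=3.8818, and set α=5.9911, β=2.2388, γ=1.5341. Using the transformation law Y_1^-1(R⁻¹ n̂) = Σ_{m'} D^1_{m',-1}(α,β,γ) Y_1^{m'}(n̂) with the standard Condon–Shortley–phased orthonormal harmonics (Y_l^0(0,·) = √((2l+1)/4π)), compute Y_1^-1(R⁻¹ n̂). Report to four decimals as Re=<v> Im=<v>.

Need the full column D^1_{m',-1} for m'=−1..1 at α=5.9911, β=2.2388, γ=1.5341.
cos(β/2)=0.436222, sin(β/2)=0.899839
d^1_{-1,-1}: single k=0 term ⇒ +0.190290;  D = +0.061443+0.180097i
d^1_{0,-1}: single k=0 term ⇒ -0.555121;  D = -0.020366-0.554747i
d^1_{1,-1}: single k=0 term ⇒ +0.809710;  D = -0.204550+0.783447i
Y_1^{m'}(θ=2.222,φ=3.8818) and Σ D·Y over m':
  (+0.0614+0.1801i)·(-0.2029+0.1853i)  (-0.0204-0.5547i)·(-0.2962+0.0000i)  (-0.2046+0.7834i)·(+0.2029+0.1853i)
Y_1^-1(R⁻¹ n̂) = -0.226508+0.260185i

Re=-0.2265 Im=0.2602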